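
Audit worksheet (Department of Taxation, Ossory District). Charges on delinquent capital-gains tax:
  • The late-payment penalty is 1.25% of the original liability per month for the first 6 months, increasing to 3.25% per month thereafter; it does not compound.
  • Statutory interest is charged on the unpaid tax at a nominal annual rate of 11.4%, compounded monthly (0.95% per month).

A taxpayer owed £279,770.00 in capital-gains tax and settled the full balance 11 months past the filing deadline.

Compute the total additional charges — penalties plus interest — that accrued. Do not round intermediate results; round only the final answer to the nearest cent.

Penalty, months 1–6: 6 × 1.25% × £279,770.00 = £20,982.75
Penalty, months 7–11: 5 × 3.25% × £279,770.00 = £45,462.63…
Interest: £279,770.00 × ((1 + 0.0095)^11 − 1) = £279,770.00 × 0.1096079… = £30,665.0136…
Penalties + interest = £66,445.3750 + £30,665.0136… = £97,110.39

£97,110.39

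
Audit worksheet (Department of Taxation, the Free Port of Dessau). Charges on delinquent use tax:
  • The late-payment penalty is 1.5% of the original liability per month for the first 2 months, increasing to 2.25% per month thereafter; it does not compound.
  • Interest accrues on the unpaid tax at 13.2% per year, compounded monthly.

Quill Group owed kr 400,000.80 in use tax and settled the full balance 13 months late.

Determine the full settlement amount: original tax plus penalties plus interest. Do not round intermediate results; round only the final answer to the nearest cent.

kr 572,132.88

Penalty, months 1–2: 2 × 1.5% × kr 400,000.80 = kr 12,000.02…
Penalty, months 3–13: 11 × 2.25% × kr 400,000.80 = kr 99,000.20…
Interest (13.2%/yr ÷ 12 = 1.1%/month): kr 400,000.80 × ((1 + 0.011)^13 − 1) = kr 61,131.8601…
Total = kr 400,000.80 + kr 111,000.2220 + kr 61,131.8601… = kr 572,132.88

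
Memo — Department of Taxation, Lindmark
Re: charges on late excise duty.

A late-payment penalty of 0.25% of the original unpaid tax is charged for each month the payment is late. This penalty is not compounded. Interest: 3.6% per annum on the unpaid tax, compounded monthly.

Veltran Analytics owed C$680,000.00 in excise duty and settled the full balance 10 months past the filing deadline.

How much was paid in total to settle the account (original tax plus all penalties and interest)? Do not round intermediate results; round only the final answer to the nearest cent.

Late-payment penalty = 0.25% × C$680,000.00 × 10 mo = C$17,000.00
Interest (3.6%/yr ÷ 12 = 0.3%/month): C$680,000.00 × ((1 + 0.003)^10 − 1) = C$20,677.6148…
Total = C$680,000.00 + C$17,000.0000 + C$20,677.6148… = C$717,677.61

C$717,677.61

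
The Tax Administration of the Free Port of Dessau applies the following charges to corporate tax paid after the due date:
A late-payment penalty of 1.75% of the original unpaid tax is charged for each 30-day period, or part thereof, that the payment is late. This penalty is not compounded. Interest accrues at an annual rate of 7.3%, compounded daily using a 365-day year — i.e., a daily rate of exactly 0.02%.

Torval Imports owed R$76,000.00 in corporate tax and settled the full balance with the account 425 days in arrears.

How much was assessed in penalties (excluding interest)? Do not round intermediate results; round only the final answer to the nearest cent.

Penalty periods: ⌈425/30⌉ = 15; penalty = 15 × 1.75% × R$76,000.00 = R$19,950.00

R$19,950.00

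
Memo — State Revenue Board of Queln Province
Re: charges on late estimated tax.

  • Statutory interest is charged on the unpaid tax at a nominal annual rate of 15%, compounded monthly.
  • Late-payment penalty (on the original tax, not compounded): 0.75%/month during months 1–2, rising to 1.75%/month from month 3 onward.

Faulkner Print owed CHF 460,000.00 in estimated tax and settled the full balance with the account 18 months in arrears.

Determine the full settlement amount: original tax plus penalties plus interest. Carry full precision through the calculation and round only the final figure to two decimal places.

CHF 710,965.60

Penalty, months 1–2: 2 × 0.75% × CHF 460,000.00 = CHF 6,900.00
Penalty, months 3–18: 16 × 1.75% × CHF 460,000.00 = CHF 128,800.00
Interest (15%/yr ÷ 12 = 1.25%/month): CHF 460,000.00 × ((1 + 0.0125)^18 − 1) = CHF 115,265.6013…
Total = CHF 460,000.00 + CHF 135,700.0000 + CHF 115,265.6013… = CHF 710,965.60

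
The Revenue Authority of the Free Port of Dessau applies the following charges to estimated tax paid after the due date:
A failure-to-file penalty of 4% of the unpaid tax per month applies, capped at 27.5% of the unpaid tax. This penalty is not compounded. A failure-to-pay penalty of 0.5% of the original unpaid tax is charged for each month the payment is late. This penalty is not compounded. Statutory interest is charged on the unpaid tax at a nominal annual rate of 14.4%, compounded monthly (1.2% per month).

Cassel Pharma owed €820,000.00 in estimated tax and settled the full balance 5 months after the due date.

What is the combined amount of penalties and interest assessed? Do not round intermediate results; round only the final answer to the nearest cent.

€234,895.05

Failure-to-file: 5 × 4% × €820,000.00 = €164,000.00 (under the 27.5% cap)
Failure-to-pay penalty = 0.5% × €820,000.00 × 5 mo = €20,500.00
Interest: €820,000.00 × ((1 + 0.012)^5 − 1) = €820,000.00 × 0.0614574… = €50,395.0548…
Penalties + interest = €184,500.0000 + €50,395.0548… = €234,895.05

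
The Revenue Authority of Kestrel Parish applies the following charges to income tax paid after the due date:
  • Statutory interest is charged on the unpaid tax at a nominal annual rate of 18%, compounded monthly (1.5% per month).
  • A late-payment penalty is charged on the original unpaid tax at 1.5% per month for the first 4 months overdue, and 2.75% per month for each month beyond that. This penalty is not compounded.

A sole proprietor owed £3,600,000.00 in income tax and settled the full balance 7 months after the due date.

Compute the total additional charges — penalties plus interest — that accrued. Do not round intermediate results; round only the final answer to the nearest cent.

Penalty, months 1–4: 4 × 1.5% × £3,600,000.00 = £216,000.00
Penalty, months 5–7: 3 × 2.75% × £3,600,000.00 = £297,000.00
Interest: £3,600,000.00 × ((1 + 0.015)^7 − 1) = £3,600,000.00 × 0.1098449… = £395,441.6864…
Penalties + interest = £513,000.0000 + £395,441.6864… = £908,441.69

£908,441.69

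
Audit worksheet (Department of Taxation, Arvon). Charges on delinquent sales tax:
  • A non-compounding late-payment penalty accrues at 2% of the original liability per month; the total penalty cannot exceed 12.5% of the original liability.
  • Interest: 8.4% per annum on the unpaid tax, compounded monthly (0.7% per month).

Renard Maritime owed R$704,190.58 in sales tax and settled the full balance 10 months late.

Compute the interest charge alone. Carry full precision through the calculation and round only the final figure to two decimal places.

Interest: R$704,190.58 × ((1 + 0.007)^10 − 1) = R$704,190.58 × 0.0722467… = R$50,875.4234…

R$50,875.42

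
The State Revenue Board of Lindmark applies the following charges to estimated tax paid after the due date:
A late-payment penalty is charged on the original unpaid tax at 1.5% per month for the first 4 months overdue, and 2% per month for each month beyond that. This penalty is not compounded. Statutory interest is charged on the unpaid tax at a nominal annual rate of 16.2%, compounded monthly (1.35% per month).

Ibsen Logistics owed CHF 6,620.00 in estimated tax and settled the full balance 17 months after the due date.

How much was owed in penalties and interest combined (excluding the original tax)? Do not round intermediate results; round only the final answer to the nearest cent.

Penalty, months 1–4: 4 × 1.5% × CHF 6,620.00 = CHF 397.20
Penalty, months 5–17: 13 × 2% × CHF 6,620.00 = CHF 1,721.20
Interest: CHF 6,620.00 × ((1 + 0.0135)^17 − 1) = CHF 6,620.00 × 0.2560410… = CHF 1,694.9911…
Penalties + interest = CHF 2,118.4000 + CHF 1,694.9911… = CHF 3,813.39

CHF 3,813.39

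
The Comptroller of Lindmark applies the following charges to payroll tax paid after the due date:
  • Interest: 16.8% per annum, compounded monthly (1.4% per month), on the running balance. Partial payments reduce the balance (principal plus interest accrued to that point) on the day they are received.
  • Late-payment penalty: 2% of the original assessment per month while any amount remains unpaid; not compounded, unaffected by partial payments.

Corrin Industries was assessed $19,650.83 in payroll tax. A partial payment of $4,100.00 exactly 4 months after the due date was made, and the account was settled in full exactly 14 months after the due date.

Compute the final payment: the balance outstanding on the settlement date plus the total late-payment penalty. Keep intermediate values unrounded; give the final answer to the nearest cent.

Balance at month 4: $19,650.8300 × (1 + 0.014)^4 = $20,774.6023…
After $4,100.00 payment: $20,774.6023… − $4,100.00 = $16,674.6023…
Balance at month 14: $16,674.6023… × (1 + 0.014)^10 = $19,161.7440…
Penalty: 14 × 2% × $19,650.83 = $5,502.23…
Final settlement = outstanding balance + penalty = $19,161.7440… + $5,502.23… = $24,663.98

$24,663.98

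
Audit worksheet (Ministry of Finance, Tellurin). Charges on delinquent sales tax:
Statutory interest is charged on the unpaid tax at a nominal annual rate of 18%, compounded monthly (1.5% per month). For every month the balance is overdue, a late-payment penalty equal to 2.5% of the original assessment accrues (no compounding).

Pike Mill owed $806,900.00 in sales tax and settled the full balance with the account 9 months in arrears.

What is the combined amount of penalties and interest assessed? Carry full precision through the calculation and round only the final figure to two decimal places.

Late-payment penalty: 9 × 2.5% × $806,900.00 = $181,552.50
Interest: $806,900.00 × ((1 + 0.015)^9 − 1) = $806,900.00 × 0.1433900… = $115,701.3711…
Penalties + interest = $181,552.5000 + $115,701.3711… = $297,253.87

$297,253.87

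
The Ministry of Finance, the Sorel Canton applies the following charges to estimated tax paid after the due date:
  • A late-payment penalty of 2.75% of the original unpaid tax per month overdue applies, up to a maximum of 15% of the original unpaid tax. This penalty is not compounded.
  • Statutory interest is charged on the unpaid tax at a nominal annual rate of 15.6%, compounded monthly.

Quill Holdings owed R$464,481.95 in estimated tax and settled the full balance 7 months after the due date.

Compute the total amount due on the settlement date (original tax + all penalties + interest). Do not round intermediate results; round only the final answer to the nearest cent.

Penalty (uncapped): 7 × 2.75% × R$464,481.95 = R$89,412.78…; cap = 15% × R$464,481.95 = R$69,672.29… → penalty = R$69,672.29…
Interest (15.6%/yr ÷ 12 = 1.3%/month): R$464,481.95 × ((1 + 0.013)^7 − 1) = R$43,952.4882…
Total = R$464,481.95 + R$69,672.2925 + R$43,952.4882… = R$578,106.73

R$578,106.73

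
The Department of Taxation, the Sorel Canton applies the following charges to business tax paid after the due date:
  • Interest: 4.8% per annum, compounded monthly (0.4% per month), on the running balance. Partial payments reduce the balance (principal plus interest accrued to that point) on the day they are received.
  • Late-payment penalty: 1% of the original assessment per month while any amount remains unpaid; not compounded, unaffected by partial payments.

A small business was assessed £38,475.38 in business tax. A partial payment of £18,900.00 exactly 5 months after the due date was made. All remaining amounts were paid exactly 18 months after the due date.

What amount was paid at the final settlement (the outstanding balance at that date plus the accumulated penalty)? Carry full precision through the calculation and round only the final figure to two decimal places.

£28,360.67

Balance at month 5: £38,475.3800 × (1 + 0.004)^5 = £39,251.0683…
After £18,900.00 payment: £39,251.0683… − £18,900.00 = £20,351.0683…
Balance at month 18: £20,351.0683… × (1 + 0.004)^13 = £21,435.0983…
Penalty: 18 × 1% × £38,475.38 = £6,925.57…
Final settlement = outstanding balance + penalty = £21,435.0983… + £6,925.57… = £28,360.67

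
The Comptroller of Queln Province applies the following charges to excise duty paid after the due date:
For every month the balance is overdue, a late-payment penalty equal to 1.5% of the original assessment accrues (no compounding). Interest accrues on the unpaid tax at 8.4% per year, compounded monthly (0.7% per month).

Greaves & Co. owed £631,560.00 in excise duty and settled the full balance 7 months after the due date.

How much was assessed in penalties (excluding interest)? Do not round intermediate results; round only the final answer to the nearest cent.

£66,313.80

Late-payment penalty: 7 × 1.5% × £631,560.00 = £66,313.80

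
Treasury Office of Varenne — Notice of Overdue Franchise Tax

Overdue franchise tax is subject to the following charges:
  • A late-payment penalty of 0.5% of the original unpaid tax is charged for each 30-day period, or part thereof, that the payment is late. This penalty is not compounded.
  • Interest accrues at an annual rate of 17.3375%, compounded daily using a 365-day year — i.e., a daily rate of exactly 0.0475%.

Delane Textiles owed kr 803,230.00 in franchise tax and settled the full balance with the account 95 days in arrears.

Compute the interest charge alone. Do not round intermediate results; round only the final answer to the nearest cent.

Interest: kr 803,230.00 × ((1 + 0.000475)^95 − 1) = kr 803,230.00 × 0.04614741… = kr 37,066.9868…

kr 37,066.99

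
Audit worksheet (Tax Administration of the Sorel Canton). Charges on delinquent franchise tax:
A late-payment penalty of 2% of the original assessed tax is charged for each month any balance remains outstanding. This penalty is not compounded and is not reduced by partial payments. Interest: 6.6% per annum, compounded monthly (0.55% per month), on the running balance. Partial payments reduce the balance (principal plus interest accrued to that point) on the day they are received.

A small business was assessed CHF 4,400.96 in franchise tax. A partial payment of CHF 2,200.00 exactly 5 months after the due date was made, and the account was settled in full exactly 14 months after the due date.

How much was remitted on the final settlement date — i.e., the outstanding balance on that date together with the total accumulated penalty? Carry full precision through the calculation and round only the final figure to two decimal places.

CHF 3,673.16

Balance at month 5: CHF 4,400.9600 × (1 + 0.0055)^5 = CHF 4,523.3250…
After CHF 2,200.00 payment: CHF 4,523.3250… − CHF 2,200.00 = CHF 2,323.3250…
Balance at month 14: CHF 2,323.3250… × (1 + 0.0055)^9 = CHF 2,440.8925…
Penalty: 14 × 2% × CHF 4,400.96 = CHF 1,232.27…
Final settlement = outstanding balance + penalty = CHF 2,440.8925… + CHF 1,232.27… = CHF 3,673.16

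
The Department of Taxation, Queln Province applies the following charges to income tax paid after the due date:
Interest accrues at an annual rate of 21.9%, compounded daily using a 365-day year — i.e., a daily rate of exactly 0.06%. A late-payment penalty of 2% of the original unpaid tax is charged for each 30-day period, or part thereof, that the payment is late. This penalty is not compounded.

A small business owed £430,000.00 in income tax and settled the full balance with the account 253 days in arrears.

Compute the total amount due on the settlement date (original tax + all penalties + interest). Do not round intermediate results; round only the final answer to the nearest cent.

£577,866.01

Penalty periods: ⌈253/30⌉ = 9; penalty = 9 × 2% × £430,000.00 = £77,400.00
Interest: £430,000.00 × ((1 + 0.0006)^253 − 1) = £430,000.00 × 0.16387444… = £70,466.0113…
Total = £430,000.00 + £77,400.0000 + £70,466.0113… = £577,866.01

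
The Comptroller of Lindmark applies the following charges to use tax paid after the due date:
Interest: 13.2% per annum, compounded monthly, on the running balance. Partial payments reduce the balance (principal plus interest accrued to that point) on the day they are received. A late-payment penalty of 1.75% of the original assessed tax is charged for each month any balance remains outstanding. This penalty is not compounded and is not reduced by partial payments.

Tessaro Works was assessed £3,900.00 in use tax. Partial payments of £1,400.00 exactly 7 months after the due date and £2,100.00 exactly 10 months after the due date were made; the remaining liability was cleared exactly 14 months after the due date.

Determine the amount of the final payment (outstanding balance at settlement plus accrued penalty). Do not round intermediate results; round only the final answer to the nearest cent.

£1,795.63

Monthly rate = 13.2% ÷ 12 = 1.1%
Balance at month 7: £3,900.0000 × (1 + 0.011)^7 = £4,210.3936…
After £1,400.00 payment: £4,210.3936… − £1,400.00 = £2,810.3936…
Balance at month 10: £2,810.3936… × (1 + 0.011)^3 = £2,904.1605…
After £2,100.00 payment: £2,904.1605… − £2,100.00 = £804.1605…
Balance at month 14: £804.1605… × (1 + 0.011)^4 = £840.1317…
Penalty: 14 × 1.75% × £3,900.00 = £955.50
Final settlement = outstanding balance + penalty = £840.1317… + £955.50 = £1,795.63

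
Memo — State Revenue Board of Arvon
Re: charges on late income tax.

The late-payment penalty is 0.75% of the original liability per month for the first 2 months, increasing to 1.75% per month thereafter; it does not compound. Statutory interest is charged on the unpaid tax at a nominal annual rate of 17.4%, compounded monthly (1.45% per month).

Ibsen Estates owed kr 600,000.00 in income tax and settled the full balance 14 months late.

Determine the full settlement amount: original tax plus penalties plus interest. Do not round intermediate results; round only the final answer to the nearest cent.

Penalty, months 1–2: 2 × 0.75% × kr 600,000.00 = kr 9,000.00
Penalty, months 3–14: 12 × 1.75% × kr 600,000.00 = kr 126,000.00
Interest: kr 600,000.00 × ((1 + 0.0145)^14 − 1) = kr 600,000.00 × 0.2232880… = kr 133,972.8062…
Total = kr 600,000.00 + kr 135,000.0000 + kr 133,972.8062… = kr 868,972.81

kr 868,972.81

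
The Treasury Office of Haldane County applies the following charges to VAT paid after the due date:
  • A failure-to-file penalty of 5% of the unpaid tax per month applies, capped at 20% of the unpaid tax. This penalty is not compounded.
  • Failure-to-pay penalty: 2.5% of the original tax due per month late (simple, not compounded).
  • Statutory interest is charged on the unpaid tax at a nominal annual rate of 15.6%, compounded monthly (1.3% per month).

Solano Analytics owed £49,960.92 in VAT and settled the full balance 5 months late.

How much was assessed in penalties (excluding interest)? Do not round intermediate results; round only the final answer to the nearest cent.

£16,237.30

Failure-to-file: 5 × 5% × £49,960.92 = £12,490.23, capped at 20% × £49,960.92 = £9,992.18…
Failure-to-pay penalty = 2.5% × £49,960.92 × 5 mo = £6,245.12…
Total penalty = £9,992.18… + £6,245.12… = £16,237.30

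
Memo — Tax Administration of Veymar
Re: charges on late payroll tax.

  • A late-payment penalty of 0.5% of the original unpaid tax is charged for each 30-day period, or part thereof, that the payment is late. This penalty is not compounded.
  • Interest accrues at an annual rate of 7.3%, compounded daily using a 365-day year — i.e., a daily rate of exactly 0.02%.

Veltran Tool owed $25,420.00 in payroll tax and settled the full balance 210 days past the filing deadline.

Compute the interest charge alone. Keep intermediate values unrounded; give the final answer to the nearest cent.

$1,090.27

Interest: $25,420.00 × ((1 + 0.0002)^210 − 1) = $25,420.00 × 0.04289010… = $1,090.2663…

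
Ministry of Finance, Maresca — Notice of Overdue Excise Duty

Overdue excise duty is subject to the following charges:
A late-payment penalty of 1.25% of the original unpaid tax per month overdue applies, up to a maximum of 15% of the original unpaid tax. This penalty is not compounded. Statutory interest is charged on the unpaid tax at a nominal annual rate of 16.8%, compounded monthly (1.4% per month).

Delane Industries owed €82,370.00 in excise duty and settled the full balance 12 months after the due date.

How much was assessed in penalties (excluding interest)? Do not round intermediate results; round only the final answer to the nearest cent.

Penalty (uncapped): 12 × 1.25% × €82,370.00 = €12,355.50; cap = 15% × €82,370.00 = €12,355.50 → penalty = €12,355.50

€12,355.50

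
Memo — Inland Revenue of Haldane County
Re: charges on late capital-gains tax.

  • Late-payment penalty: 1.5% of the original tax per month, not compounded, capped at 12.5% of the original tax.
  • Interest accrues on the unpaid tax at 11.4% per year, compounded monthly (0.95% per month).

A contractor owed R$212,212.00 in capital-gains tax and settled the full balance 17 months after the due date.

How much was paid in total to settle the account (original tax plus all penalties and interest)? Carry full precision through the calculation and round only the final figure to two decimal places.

R$275,743.37

Penalty (uncapped): 17 × 1.5% × R$212,212.00 = R$54,114.06; cap = 12.5% × R$212,212.00 = R$26,526.50 → penalty = R$26,526.50
Interest: R$212,212.00 × ((1 + 0.0095)^17 − 1) = R$212,212.00 × 0.1743769… = R$37,004.8682…
Total = R$212,212.00 + R$26,526.5000 + R$37,004.8682… = R$275,743.37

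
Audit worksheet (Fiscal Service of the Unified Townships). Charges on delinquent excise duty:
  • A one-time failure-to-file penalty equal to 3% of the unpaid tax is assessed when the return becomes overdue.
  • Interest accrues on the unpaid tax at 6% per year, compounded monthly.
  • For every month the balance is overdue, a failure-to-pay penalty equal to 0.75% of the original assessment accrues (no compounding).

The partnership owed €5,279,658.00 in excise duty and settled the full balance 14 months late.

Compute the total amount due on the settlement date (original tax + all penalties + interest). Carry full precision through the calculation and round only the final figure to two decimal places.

€6,374,242.67

Failure-to-file penalty: 3% × €5,279,658.00 = €158,389.74
Failure-to-pay penalty = 0.75% × €5,279,658.00 × 14 mo = €554,364.09
Interest (6%/yr ÷ 12 = 0.5%/month): €5,279,658.00 × ((1 + 0.005)^14 − 1) = €381,830.8428…
Total = €5,279,658.00 + €712,753.8300 + €381,830.8428… = €6,374,242.67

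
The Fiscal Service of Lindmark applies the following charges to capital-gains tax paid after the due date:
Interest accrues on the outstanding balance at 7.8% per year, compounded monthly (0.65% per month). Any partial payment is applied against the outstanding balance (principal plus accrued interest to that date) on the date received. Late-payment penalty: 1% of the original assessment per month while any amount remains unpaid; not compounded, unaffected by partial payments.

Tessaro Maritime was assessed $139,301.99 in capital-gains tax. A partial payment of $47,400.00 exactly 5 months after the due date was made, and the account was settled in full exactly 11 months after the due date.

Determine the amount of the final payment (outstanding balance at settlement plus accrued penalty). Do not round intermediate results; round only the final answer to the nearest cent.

$115,636.50

Balance at month 5: $139,301.9900 × (1 + 0.0065)^5 = $143,888.5436…
After $47,400.00 payment: $143,888.5436… − $47,400.00 = $96,488.5436…
Balance at month 11: $96,488.5436… × (1 + 0.0065)^6 = $100,313.2789…
Penalty: 11 × 1% × $139,301.99 = $15,323.22…
Final settlement = outstanding balance + penalty = $100,313.2789… + $15,323.22… = $115,636.50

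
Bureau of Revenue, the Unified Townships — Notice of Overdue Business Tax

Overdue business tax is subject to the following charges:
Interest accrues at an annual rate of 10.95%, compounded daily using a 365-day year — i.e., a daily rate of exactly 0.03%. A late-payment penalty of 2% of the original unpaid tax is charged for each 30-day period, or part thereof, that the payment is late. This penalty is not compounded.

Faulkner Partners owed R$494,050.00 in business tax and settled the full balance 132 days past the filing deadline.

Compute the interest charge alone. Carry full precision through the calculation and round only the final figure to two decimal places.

R$19,953.87

Interest: R$494,050.00 × ((1 + 0.0003)^132 − 1) = R$494,050.00 × 0.04038835… = R$19,953.8665…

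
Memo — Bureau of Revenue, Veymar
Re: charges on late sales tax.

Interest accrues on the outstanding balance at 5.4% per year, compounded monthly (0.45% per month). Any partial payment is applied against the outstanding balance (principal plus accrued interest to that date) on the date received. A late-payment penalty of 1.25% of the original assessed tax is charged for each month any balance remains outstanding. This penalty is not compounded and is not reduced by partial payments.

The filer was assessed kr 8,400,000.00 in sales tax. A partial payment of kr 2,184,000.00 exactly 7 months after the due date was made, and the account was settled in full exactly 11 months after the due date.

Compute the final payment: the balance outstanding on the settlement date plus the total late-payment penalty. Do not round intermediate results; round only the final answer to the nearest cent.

kr 7,756,704.79

Balance at month 7: kr 8,400,000.0000 × (1 + 0.0045)^7 = kr 8,668,199.0116…
After kr 2,184,000.00 payment: kr 8,668,199.0116… − kr 2,184,000.00 = kr 6,484,199.0116…
Balance at month 11: kr 6,484,199.0116… × (1 + 0.0045)^4 = kr 6,601,704.7902…
Penalty: 11 × 1.25% × kr 8,400,000.00 = kr 1,155,000.00
Final settlement = outstanding balance + penalty = kr 6,601,704.7902… + kr 1,155,000.00 = kr 7,756,704.79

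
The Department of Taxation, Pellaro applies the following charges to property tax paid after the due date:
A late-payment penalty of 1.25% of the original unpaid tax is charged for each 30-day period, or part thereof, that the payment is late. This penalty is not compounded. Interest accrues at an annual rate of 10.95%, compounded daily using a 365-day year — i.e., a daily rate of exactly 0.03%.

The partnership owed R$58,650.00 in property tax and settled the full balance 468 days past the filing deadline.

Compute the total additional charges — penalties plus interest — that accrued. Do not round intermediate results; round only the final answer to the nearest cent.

R$20,569.13

Penalty periods: ⌈468/30⌉ = 16; penalty = 16 × 1.25% × R$58,650.00 = R$11,730.00
Interest: R$58,650.00 × ((1 + 0.0003)^468 − 1) = R$58,650.00 × 0.15070977… = R$8,839.1281…
Penalties + interest = R$11,730.0000 + R$8,839.1281… = R$20,569.13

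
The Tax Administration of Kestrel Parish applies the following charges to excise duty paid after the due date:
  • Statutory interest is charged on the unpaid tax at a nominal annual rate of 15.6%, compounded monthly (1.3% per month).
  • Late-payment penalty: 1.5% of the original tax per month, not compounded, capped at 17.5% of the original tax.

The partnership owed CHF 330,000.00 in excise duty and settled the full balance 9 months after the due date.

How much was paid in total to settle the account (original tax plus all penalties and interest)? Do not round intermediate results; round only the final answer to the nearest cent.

CHF 415,229.82

Penalty: 9 × 1.5% × CHF 330,000.00 = CHF 44,550.00 (below the 17.5% cap of CHF 57,750.00)
Interest: CHF 330,000.00 × ((1 + 0.013)^9 − 1) = CHF 330,000.00 × 0.1232722… = CHF 40,679.8240…
Total = CHF 330,000.00 + CHF 44,550.0000 + CHF 40,679.8240… = CHF 415,229.82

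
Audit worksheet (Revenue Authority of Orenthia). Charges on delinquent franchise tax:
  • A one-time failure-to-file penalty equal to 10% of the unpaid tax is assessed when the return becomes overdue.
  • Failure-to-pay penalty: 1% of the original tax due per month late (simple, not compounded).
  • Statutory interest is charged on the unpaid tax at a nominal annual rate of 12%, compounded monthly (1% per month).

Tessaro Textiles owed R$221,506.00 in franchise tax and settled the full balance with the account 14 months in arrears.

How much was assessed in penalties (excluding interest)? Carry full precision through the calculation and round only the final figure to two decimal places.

R$53,161.44

Failure-to-file penalty: 10% × R$221,506.00 = R$22,150.60
Failure-to-pay penalty: 14 × 1% × R$221,506.00 = R$31,010.84
Total penalty = R$22,150.60 + R$31,010.84 = R$53,161.44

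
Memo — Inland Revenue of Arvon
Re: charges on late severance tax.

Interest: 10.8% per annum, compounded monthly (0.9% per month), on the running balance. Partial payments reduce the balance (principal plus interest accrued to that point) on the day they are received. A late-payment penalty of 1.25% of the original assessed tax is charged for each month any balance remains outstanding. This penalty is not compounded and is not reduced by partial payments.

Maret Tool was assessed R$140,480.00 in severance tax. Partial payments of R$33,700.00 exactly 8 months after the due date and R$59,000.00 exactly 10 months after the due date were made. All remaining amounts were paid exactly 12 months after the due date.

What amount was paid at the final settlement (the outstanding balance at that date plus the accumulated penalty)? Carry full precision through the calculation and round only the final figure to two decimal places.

R$82,501.38

Balance at month 8: R$140,480.0000 × (1 + 0.009)^8 = R$150,918.9686…
After R$33,700.00 payment: R$150,918.9686… − R$33,700.00 = R$117,218.9686…
Balance at month 10: R$117,218.9686… × (1 + 0.009)^2 = R$119,338.4048…
After R$59,000.00 payment: R$119,338.4048… − R$59,000.00 = R$60,338.4048…
Balance at month 12: R$60,338.4048… × (1 + 0.009)^2 = R$61,429.3834…
Penalty: 12 × 1.25% × R$140,480.00 = R$21,072.00
Final settlement = outstanding balance + penalty = R$61,429.3834… + R$21,072.00 = R$82,501.38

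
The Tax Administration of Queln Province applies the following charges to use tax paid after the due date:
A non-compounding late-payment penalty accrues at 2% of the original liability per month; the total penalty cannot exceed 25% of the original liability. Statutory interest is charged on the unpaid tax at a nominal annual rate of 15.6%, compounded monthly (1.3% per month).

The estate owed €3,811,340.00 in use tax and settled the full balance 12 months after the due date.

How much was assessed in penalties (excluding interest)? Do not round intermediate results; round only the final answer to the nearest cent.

Penalty: 12 × 2% × €3,811,340.00 = €914,721.60 (below the 25% cap of €952,835.00)

€914,721.60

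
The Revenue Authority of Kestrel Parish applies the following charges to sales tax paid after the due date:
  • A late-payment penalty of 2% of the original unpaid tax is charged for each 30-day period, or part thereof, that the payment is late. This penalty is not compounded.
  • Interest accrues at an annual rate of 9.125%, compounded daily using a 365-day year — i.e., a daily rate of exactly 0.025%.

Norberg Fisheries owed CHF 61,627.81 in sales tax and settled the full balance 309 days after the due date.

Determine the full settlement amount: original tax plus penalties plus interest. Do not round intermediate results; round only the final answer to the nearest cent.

Penalty periods: ⌈309/30⌉ = 11; penalty = 11 × 2% × CHF 61,627.81 = CHF 13,558.12…
Interest: CHF 61,627.81 × ((1 + 0.00025)^309 − 1) = CHF 61,627.81 × 0.08030169… = CHF 4,948.8173…
Total = CHF 61,627.81 + CHF 13,558.1182 + CHF 4,948.8173… = CHF 80,134.75

CHF 80,134.75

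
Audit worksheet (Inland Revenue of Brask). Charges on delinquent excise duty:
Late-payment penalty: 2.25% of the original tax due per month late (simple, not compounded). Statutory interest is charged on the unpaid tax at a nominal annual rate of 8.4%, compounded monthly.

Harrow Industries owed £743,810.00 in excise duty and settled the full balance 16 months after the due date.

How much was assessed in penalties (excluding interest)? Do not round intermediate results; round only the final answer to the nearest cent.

Late-payment penalty: 16 × 2.25% × £743,810.00 = £267,771.60

£267,771.60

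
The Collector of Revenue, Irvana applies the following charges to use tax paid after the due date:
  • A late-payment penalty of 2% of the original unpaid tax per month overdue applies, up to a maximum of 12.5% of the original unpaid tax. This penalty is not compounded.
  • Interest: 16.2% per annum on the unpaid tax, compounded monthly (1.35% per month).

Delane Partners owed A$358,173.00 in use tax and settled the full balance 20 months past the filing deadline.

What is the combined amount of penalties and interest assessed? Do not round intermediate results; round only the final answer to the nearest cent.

Penalty (uncapped): 20 × 2% × A$358,173.00 = A$143,269.20; cap = 12.5% × A$358,173.00 = A$44,771.63… → penalty = A$44,771.63…
Interest: A$358,173.00 × ((1 + 0.0135)^20 − 1) = A$358,173.00 × 0.3076004… = A$110,174.1751…
Penalties + interest = A$44,771.6250 + A$110,174.1751… = A$154,945.80

A$154,945.80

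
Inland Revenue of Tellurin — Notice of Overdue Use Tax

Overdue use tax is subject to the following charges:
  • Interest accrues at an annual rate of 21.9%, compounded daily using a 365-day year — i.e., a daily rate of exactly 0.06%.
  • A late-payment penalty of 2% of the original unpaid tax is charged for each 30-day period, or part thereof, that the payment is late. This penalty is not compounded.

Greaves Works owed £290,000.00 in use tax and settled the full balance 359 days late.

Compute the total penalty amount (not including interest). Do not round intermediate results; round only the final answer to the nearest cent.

Penalty periods: ⌈359/30⌉ = 12; penalty = 12 × 2% × £290,000.00 = £69,600.00

£69,600.00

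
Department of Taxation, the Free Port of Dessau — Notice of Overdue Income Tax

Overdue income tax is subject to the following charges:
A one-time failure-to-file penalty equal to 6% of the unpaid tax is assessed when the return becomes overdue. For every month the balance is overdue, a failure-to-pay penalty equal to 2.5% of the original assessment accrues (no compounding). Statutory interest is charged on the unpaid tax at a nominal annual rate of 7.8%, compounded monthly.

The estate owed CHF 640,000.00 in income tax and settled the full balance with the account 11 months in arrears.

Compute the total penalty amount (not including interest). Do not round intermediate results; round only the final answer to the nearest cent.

CHF 214,400.00

Failure-to-file penalty: 6% × CHF 640,000.00 = CHF 38,400.00
Failure-to-pay penalty = 2.5% × CHF 640,000.00 × 11 mo = CHF 176,000.00
Total penalty = CHF 38,400.00 + CHF 176,000.00 = CHF 214,400.00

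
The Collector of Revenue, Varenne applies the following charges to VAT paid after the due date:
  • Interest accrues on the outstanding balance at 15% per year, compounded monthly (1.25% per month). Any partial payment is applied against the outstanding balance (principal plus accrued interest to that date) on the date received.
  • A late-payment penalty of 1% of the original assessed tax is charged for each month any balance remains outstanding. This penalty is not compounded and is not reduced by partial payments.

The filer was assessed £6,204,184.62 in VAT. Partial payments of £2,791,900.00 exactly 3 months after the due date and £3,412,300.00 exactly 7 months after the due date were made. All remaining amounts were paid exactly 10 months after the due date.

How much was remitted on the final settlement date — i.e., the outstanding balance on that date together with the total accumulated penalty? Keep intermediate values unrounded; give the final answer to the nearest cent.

£1,057,822.87

Balance at month 3: £6,204,184.6200 × (1 + 0.0125)^3 = £6,439,761.8723…
After £2,791,900.00 payment: £6,439,761.8723… − £2,791,900.00 = £3,647,861.8723…
Balance at month 7: £3,647,861.8723… × (1 + 0.0125)^4 = £3,833,703.4244…
After £3,412,300.00 payment: £3,833,703.4244… − £3,412,300.00 = £421,403.4244…
Balance at month 10: £421,403.4244… × (1 + 0.0125)^3 = £437,404.4088…
Penalty: 10 × 1% × £6,204,184.62 = £620,418.46…
Final settlement = outstanding balance + penalty = £437,404.4088… + £620,418.46… = £1,057,822.87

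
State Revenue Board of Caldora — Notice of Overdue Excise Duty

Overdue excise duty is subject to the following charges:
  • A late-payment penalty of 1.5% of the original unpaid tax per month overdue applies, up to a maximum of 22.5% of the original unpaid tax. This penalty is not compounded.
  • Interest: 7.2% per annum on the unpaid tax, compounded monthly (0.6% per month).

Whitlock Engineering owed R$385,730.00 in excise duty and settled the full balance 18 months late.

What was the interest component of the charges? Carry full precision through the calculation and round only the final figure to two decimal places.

R$43,852.98

Interest: R$385,730.00 × ((1 + 0.006)^18 − 1) = R$385,730.00 × 0.1136883… = R$43,852.9838…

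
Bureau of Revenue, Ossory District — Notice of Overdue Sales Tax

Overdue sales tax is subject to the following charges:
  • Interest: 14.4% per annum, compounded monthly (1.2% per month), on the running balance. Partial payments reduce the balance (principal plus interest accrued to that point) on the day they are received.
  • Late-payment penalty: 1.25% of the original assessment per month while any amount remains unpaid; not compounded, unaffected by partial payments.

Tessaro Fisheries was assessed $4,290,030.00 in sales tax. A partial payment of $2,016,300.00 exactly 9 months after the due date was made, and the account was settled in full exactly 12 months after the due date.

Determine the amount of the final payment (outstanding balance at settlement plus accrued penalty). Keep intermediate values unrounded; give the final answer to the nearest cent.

Balance at month 9: $4,290,030.0000 × (1 + 0.012)^9 = $4,776,226.8063…
After $2,016,300.00 payment: $4,776,226.8063… − $2,016,300.00 = $2,759,926.8063…
Balance at month 12: $2,759,926.8063… × (1 + 0.012)^3 = $2,860,481.2288…
Penalty: 12 × 1.25% × $4,290,030.00 = $643,504.50
Final settlement = outstanding balance + penalty = $2,860,481.2288… + $643,504.50 = $3,503,985.73

$3,503,985.73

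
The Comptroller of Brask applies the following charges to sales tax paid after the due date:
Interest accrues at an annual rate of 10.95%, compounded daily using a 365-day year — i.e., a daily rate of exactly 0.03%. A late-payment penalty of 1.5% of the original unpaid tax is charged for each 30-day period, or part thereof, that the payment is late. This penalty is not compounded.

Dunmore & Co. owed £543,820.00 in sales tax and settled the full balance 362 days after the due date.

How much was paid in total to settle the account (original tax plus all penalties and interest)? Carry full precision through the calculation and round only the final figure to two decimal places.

Penalty periods: ⌈362/30⌉ = 13; penalty = 13 × 1.5% × £543,820.00 = £106,044.90
Interest: £543,820.00 × ((1 + 0.0003)^362 − 1) = £543,820.00 × 0.11469822… = £62,375.1858…
Total = £543,820.00 + £106,044.9000 + £62,375.1858… = £712,240.09

£712,240.09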